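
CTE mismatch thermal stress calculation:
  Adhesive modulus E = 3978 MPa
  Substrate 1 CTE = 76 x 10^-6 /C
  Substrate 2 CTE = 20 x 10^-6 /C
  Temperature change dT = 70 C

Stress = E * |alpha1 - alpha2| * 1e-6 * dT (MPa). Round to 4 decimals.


delta_alpha = |76 - 20| = 56 x 10^-6/C
Stress = 3978 * 56e-6 * 70
= 15.5938 MPa

15.5938


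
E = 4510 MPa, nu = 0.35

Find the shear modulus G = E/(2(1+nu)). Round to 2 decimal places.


G = 4510 / (2 * 1.35)
= 1670.37 MPa

1670.37


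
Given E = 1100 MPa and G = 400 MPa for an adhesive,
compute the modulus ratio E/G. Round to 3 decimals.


E/G ratio = 1100 / 400 = 2.750

2.750


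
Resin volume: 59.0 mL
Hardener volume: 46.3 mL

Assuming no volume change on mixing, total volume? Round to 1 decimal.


V_total = 59.0 + 46.3 = 105.3 mL

105.3


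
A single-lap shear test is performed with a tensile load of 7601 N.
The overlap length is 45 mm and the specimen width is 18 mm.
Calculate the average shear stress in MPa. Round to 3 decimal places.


Shear stress = F / (overlap * width)
= 7601 / (45 * 18)
= 7601 / 810
= 9.384 MPa

9.384


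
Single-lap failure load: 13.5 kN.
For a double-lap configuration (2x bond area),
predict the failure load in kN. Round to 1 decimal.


Failure load = 13.5 * 2 = 27.0 kN

27.0


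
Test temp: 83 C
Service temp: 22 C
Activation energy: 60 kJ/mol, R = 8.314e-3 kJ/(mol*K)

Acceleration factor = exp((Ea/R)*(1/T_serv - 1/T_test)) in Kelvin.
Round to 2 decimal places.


AF = exp((60/0.008314)*(1/295.15 - 1/356.15))
= 65.88

65.88


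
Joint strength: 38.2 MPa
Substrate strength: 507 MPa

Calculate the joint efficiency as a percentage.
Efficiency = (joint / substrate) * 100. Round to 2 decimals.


Efficiency = (38.2 / 507) * 100 = 7.53%

7.53


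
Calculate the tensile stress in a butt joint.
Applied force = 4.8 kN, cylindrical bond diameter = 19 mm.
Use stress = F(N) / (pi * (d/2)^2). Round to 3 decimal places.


A = pi * 9.5^2 = 283.5287 mm^2
sigma = 4800.0 / 283.5287 = 16.930 MPa

16.930


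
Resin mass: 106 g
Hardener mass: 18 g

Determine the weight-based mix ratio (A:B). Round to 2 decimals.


Ratio = 106 / 18 = 5.89

5.89


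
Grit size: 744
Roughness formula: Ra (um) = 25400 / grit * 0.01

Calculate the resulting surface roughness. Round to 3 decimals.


Ra = 25400 / 744 * 0.01
= 0.341 um

0.341


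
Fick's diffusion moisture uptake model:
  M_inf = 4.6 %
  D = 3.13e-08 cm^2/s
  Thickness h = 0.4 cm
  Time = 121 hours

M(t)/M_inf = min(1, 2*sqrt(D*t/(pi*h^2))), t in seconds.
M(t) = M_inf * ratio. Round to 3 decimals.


t_sec = 121 * 3600 = 435600
ratio = 2*sqrt(3.13e-08*435600/(pi*0.4^2))
= min(1, 0.329391)
= 0.329391
M(t) = 4.6 * 0.329391 = 1.515 %

1.515


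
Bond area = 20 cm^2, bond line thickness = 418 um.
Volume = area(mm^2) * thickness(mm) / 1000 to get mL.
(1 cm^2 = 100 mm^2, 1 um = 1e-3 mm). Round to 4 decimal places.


area_mm2 = 20 * 100 = 2000
blt_mm = 418 * 1e-3 = 0.418
vol_mm3 = 2000 * 0.418 = 836.0
vol_mL = 836.0 / 1000 = 0.8360 mL

0.8360


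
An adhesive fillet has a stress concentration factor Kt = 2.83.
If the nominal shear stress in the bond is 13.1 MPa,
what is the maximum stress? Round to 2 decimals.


Max stress = 13.1 * 2.83 = 37.07 MPa

37.07


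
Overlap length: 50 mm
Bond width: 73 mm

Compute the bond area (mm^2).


Bond area = 50 * 73 = 3650 mm^2

3650


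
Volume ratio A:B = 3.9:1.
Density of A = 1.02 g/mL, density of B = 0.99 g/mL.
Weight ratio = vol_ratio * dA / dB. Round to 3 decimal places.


Wt ratio = 3.9 * 1.02 / 0.99
= 4.018

4.018


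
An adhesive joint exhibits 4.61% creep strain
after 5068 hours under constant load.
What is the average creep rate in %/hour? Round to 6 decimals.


Creep rate = strain / time
= 4.61 / 5068
= 0.000910 %/h

0.000910


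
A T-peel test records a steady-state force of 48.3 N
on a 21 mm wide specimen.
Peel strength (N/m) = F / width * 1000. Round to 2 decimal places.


Peel strength = 48.3 / 21 * 1000
= 2300.00 N/m

2300.00


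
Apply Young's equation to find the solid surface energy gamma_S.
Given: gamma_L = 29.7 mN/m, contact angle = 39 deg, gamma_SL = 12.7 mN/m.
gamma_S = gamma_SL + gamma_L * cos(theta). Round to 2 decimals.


theta_rad = 39 * pi/180 = 0.680678
gamma_S = 12.7 + 29.7 * cos(0.680678)
= 35.78 mN/m

35.78


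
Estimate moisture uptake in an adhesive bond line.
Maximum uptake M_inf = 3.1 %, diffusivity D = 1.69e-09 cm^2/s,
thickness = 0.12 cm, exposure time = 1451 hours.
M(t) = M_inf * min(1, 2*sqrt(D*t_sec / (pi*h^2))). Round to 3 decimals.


Convert time: 1451 h = 5223600 s
ratio = min(1, 2*sqrt(1.69e-09*5223600/(pi*0.12^2)))
= 0.883491
M(t) = 3.1 * 0.883491 = 2.739%

2.739


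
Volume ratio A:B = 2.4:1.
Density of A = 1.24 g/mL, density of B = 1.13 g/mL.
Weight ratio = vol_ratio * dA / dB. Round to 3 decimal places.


Wt ratio = 2.4 * 1.24 / 1.13
= 2.634

2.634


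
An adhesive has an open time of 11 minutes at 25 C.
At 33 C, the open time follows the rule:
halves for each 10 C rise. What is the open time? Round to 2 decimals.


Factor = 2^((33-25)/10) = 1.7411
Open time = 11 / 1.7411 = 6.32 min

6.32


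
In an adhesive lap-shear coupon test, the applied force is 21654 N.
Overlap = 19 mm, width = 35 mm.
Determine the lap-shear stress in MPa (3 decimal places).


stress = F / (overlap * width)
= 21654 / (19 * 35)
= 32.562 MPa

32.562


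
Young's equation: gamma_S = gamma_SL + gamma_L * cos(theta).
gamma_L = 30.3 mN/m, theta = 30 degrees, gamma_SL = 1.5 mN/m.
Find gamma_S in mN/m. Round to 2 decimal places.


cos(30 deg) = 0.866025
gamma_S = 1.5 + 30.3 * 0.866025
= 27.74 mN/m

27.74


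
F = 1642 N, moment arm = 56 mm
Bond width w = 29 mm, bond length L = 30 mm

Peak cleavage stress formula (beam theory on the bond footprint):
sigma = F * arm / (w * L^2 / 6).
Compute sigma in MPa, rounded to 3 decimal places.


sigma = (1642 * 56) / (29 * 900 / 6)
= 91952 * 6 / 26100
= 551712 / 26100
= 21.138 MPa

21.138


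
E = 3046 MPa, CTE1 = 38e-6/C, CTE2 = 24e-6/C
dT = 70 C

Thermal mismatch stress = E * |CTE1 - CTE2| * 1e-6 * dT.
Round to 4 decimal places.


= 3046 * 14e-6 * 70
= 2.9851 MPa

2.9851


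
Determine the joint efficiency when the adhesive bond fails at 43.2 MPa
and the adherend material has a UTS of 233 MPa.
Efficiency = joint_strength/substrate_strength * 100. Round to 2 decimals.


Joint efficiency = 43.2 / 233 * 100
= 18.54%

18.54


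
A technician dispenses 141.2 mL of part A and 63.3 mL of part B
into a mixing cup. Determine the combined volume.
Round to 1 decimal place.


Combined volume = 141.2 + 63.3
= 204.5 mL

204.5


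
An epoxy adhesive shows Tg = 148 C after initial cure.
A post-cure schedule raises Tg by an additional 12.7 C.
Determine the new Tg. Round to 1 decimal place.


New Tg = 148 + 12.7
= 160.7 C

160.7


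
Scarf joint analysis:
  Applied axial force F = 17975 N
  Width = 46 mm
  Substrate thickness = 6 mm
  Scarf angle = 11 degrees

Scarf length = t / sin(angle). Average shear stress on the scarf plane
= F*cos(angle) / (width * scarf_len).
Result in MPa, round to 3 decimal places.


Scarf length = 6 / sin(11 deg) = 31.4451 mm
cos(11 deg) = 0.981627
Shear = 17975 * 0.981627 / (46 * 31.4451)
= 12.198 MPa

12.198


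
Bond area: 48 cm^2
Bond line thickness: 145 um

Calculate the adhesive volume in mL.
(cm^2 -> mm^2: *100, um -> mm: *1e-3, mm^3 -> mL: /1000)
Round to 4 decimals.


V = 48*100 * 145*1e-3 / 1000
= 0.6960 mL

0.6960


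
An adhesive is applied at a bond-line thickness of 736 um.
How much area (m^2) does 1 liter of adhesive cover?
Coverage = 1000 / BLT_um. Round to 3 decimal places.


Coverage = 1000 / 736 = 1.359 m^2

1.359


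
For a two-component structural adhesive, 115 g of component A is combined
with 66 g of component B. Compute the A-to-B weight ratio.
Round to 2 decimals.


Weight ratio A:B = 115 / 66
= 1.74

1.74


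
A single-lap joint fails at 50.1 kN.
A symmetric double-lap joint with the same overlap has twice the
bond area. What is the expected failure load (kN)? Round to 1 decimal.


Double-lap load = 2 * 50.1 = 100.2 kN

100.2


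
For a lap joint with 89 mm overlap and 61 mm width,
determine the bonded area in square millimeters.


Area = 89 * 61 = 5429 mm^2

5429


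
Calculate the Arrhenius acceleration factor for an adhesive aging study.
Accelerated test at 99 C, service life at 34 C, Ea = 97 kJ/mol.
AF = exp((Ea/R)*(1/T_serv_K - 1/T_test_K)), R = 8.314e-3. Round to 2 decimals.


T_test = 372.15 K, T_serv = 307.15 K
Ea/R = 97 / 0.008314 = 11667.07
AF = exp(11667.07 * (1/307.15 - 1/372.15))
= 760.88

760.88


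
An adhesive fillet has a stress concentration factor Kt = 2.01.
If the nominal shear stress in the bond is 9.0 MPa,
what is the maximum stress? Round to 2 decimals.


Max stress = 9.0 * 2.01 = 18.09 MPa

18.09


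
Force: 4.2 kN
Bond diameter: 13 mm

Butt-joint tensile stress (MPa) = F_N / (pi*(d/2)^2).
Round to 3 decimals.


F_N = 4.2 * 1000 = 4200.0 N
A = pi*(6.5)^2 = 132.7323 mm^2
stress = 4200.0 / 132.7323 = 31.643 MPa

31.643


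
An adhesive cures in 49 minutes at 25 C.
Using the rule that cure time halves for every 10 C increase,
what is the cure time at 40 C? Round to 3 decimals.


Factor = 2^((40 - 25) / 10) = 2.8284
Cure time = 49 / 2.8284
= 17.324 minutes

17.324


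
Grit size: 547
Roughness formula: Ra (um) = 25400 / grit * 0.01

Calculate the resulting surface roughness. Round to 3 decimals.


Ra = 25400 / 547 * 0.01
= 0.464 um

0.464


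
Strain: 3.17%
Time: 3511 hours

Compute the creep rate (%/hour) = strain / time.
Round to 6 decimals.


Creep rate = 3.17 / 3511
= 0.000903 %/h

0.000903


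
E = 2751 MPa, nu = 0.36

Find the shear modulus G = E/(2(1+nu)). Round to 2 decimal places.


G = 2751 / (2 * 1.36)
= 1011.40 MPa

1011.40


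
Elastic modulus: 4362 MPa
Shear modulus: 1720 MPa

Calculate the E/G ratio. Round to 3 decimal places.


E / G = 4362 / 1720 = 2.536

2.536


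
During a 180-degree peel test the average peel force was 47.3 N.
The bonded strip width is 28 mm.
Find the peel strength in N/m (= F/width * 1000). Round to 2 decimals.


Peel strength = F/width * 1000
= 47.3 / 28 * 1000
= 1689.29 N/m

1689.29


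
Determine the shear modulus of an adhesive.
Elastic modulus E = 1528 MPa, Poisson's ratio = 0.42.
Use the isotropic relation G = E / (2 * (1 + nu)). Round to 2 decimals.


G = 1528 / (2*(1+0.42)) = 1528 / 2.84
= 538.03 MPa

538.03


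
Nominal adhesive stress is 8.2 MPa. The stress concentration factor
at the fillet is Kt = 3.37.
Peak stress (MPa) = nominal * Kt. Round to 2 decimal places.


Peak = 8.2 * 3.37 = 27.63 MPa

27.63


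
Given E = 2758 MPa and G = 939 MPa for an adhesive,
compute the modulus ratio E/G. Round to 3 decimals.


E/G ratio = 2758 / 939 = 2.937

2.937


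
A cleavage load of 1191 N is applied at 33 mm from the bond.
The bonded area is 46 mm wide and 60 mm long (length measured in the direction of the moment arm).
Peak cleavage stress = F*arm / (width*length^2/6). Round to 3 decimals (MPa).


Moment = 1191 * 33 = 39303 N*mm
Section modulus = 46 * 3600 / 6 = 165600 / 6 mm^3
Stress = 39303 / (165600 / 6) = 235818 / 165600
= 1.424 MPa

1.424


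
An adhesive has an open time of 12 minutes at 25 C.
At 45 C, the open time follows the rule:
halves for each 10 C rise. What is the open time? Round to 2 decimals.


Factor = 2^((45-25)/10) = 4.0000
Open time = 12 / 4.0000 = 3.00 min

3.00


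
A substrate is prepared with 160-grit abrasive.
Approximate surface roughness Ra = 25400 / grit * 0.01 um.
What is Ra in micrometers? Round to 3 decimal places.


Ra = 25400 / 160 * 0.01 = 1.588 um

1.588


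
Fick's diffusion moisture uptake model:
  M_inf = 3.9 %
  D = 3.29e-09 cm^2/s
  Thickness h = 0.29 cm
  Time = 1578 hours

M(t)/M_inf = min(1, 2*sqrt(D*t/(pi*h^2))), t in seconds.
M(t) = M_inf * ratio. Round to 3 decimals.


t_sec = 1578 * 3600 = 5680800
ratio = 2*sqrt(3.29e-09*5680800/(pi*0.29^2))
= min(1, 0.531936)
= 0.531936
M(t) = 3.9 * 0.531936 = 2.075 %

2.075


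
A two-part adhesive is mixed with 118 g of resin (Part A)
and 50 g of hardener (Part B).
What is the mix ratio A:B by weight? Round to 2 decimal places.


Mix ratio = mass_A / mass_B
= 118 / 50
= 2.36

2.36


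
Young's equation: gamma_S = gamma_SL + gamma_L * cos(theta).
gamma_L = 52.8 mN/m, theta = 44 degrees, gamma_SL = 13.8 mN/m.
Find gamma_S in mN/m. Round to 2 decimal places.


cos(44 deg) = 0.719340
gamma_S = 13.8 + 52.8 * 0.719340
= 51.78 mN/m

51.78


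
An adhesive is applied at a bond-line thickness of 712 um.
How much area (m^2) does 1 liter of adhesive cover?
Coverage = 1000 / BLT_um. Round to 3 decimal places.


Coverage = 1000 / 712 = 1.404 m^2

1.404


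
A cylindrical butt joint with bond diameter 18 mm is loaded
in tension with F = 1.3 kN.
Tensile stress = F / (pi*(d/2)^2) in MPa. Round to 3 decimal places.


Area = pi * (18/2)^2 = 254.4690 mm^2
Stress = 1.3*1000 / 254.4690
= 5.109 MPa

5.109


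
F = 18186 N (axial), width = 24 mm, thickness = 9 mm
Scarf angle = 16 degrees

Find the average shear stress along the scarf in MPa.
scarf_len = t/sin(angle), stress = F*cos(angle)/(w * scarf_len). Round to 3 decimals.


scarf_len = 9/sin(16 deg) = 32.6516
cos(16 deg) = 0.961262
stress = 18186*0.961262/(24*32.6516) = 22.308 MPa

22.308


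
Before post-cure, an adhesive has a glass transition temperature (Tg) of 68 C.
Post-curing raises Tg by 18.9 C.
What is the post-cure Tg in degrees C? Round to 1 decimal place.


Tg_post = Tg_base + delta_Tg
= 68 + 18.9
= 86.9 C

86.9


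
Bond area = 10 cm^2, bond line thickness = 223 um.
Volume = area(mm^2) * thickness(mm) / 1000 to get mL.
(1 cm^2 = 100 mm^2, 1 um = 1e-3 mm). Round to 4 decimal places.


area_mm2 = 10 * 100 = 1000
blt_mm = 223 * 1e-3 = 0.223
vol_mm3 = 1000 * 0.223 = 223.0
vol_mL = 223.0 / 1000 = 0.2230 mL

0.2230


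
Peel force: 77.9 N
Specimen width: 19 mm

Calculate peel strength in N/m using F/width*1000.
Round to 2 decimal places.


Peel strength = 77.9 / 19 * 1000 = 4100.00 N/m

4100.00


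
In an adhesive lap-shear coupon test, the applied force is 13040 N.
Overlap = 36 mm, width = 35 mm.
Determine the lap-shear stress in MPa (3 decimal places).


stress = F / (overlap * width)
= 13040 / (36 * 35)
= 10.349 MPa

10.349


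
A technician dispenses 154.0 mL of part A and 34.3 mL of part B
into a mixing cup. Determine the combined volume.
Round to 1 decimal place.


Combined volume = 154.0 + 34.3
= 188.3 mL

188.3


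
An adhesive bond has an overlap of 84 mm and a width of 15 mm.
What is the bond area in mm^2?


Bond area = overlap * width
= 84 * 15
= 1260 mm^2

1260


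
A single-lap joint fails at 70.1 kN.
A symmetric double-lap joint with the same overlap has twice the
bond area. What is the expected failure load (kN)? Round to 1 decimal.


Double-lap load = 2 * 70.1 = 140.2 kN

140.2


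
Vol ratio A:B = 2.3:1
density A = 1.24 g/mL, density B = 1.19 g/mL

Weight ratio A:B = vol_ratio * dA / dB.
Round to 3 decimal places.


Weight ratio = 2.3 * 1.24 / 1.19
= 2.397

2.397


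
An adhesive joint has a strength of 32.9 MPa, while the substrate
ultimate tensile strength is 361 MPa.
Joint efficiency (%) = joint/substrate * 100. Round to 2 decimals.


Efficiency = 32.9 / 361 * 100
= 9.11%

9.11


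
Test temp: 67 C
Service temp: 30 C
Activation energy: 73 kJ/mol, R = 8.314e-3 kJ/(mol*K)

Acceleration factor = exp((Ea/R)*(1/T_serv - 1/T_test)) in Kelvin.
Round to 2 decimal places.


AF = exp((73/0.008314)*(1/303.15 - 1/340.15))
= 23.35

23.35


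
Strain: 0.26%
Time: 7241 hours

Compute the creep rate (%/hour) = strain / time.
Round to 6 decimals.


Creep rate = 0.26 / 7241
= 0.000036 %/h

0.000036


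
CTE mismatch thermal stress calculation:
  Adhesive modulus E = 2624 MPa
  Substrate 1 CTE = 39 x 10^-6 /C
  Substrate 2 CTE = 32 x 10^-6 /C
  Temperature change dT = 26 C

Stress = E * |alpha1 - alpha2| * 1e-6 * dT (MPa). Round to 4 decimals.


delta_alpha = |39 - 32| = 7 x 10^-6/C
Stress = 2624 * 7e-6 * 26
= 0.4776 MPa

0.4776


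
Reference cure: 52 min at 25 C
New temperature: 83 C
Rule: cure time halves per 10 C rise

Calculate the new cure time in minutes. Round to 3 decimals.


factor = 2^((83-25)/10) = 55.7152
t_new = 52 / 55.7152 = 0.933 min

0.933


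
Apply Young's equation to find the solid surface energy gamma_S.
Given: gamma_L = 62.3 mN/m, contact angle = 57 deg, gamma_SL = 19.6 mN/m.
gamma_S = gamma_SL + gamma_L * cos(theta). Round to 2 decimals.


theta_rad = 57 * pi/180 = 0.994838
gamma_S = 19.6 + 62.3 * cos(0.994838)
= 53.53 mN/m

53.53


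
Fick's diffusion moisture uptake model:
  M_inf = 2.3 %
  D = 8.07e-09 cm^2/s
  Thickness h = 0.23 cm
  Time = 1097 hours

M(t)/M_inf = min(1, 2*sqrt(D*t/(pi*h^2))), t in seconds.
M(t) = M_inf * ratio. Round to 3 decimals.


t_sec = 1097 * 3600 = 3949200
ratio = 2*sqrt(8.07e-09*3949200/(pi*0.23^2))
= min(1, 0.875827)
= 0.875827
M(t) = 2.3 * 0.875827 = 2.014 %

2.014


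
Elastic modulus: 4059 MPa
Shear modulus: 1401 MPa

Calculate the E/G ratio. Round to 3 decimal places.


E / G = 4059 / 1401 = 2.897

2.897


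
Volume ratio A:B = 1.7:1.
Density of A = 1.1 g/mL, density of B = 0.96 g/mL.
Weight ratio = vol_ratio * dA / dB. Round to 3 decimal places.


Wt ratio = 1.7 * 1.1 / 0.96
= 1.948

1.948


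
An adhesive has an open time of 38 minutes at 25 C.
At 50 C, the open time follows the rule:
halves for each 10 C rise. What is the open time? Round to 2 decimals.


Factor = 2^((50-25)/10) = 5.6569
Open time = 38 / 5.6569 = 6.72 min

6.72


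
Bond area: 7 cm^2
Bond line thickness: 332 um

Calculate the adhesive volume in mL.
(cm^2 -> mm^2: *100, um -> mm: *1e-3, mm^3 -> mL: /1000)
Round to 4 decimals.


V = 7*100 * 332*1e-3 / 1000
= 0.2324 mL

0.2324


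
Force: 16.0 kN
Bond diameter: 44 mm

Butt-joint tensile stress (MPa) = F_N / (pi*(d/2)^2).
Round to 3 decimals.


F_N = 16.0 * 1000 = 16000.0 N
A = pi*(22.0)^2 = 1520.5308 mm^2
stress = 16000.0 / 1520.5308 = 10.523 MPa

10.523


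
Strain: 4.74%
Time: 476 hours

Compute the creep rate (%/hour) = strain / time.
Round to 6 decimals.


Creep rate = 4.74 / 476
= 0.009958 %/h

0.009958


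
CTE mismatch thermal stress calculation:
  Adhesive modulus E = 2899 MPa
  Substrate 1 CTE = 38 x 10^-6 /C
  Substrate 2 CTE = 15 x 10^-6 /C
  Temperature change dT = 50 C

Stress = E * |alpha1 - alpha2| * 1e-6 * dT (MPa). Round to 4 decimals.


delta_alpha = |38 - 15| = 23 x 10^-6/C
Stress = 2899 * 23e-6 * 50
= 3.3339 MPa

3.3339


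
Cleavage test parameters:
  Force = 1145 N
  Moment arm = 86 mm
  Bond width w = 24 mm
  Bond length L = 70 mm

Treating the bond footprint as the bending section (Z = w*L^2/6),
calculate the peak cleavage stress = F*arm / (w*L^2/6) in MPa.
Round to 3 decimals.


M = 1145 * 86 = 98470 N*mm
Z = 24 * 70^2 / 6 = 117600 / 6 mm^3
sigma = M / Z = 6 * 98470 / 117600 = 590820 / 117600
= 5.024 MPa

5.024


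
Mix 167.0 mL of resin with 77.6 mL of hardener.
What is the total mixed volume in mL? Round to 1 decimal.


Total = 167.0 + 77.6 = 244.6 mL

244.6


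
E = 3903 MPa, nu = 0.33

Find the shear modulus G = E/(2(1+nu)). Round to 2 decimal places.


G = 3903 / (2 * 1.33)
= 1467.29 MPa

1467.29


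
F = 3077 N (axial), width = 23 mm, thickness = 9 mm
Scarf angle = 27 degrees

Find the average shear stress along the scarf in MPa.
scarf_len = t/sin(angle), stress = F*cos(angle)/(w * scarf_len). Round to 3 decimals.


scarf_len = 9/sin(27 deg) = 19.8242
cos(27 deg) = 0.891007
stress = 3077*0.891007/(23*19.8242) = 6.013 MPa

6.013


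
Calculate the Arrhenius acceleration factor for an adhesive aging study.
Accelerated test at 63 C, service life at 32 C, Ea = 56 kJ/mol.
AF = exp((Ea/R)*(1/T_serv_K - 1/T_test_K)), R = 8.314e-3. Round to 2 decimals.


T_test = 336.15 K, T_serv = 305.15 K
Ea/R = 56 / 0.008314 = 6735.63
AF = exp(6735.63 * (1/305.15 - 1/336.15))
= 7.66

7.66


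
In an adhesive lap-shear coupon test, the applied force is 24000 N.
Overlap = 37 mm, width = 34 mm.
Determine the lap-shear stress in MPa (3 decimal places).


stress = F / (overlap * width)
= 24000 / (37 * 34)
= 19.078 MPa

19.078


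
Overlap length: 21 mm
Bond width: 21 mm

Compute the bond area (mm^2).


Bond area = 21 * 21 = 441 mm^2

441


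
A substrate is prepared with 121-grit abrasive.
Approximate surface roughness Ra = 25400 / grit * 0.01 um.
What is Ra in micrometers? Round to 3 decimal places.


Ra = 25400 / 121 * 0.01 = 2.099 um

2.099


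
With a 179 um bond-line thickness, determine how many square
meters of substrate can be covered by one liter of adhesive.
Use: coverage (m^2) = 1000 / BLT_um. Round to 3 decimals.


Coverage = 1000 / 179 = 5.587 m^2

5.587


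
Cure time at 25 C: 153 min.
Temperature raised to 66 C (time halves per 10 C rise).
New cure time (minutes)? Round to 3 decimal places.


Acceleration factor = 2^(41/10) = 17.1484
New time = 153 / 17.1484 = 8.922 min

8.922


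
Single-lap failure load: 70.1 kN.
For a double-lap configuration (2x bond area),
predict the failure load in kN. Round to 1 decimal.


Failure load = 70.1 * 2 = 140.2 kN

140.2


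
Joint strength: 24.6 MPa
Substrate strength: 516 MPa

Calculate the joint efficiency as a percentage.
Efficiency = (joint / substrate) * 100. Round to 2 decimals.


Efficiency = (24.6 / 516) * 100 = 4.77%

4.77


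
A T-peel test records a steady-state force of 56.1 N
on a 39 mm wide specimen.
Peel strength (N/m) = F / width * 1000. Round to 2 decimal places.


Peel strength = 56.1 / 39 * 1000
= 1438.46 N/m

1438.46


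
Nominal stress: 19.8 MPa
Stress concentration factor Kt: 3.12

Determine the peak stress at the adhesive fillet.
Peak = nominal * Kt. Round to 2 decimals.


Peak stress = 19.8 * 3.12
= 61.78 MPa

61.78


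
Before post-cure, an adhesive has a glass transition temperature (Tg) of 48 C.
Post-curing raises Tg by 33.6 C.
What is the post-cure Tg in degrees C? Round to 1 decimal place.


Tg_post = Tg_base + delta_Tg
= 48 + 33.6
= 81.6 C

81.6


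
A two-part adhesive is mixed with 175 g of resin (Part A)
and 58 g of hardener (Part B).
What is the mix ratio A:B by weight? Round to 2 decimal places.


Mix ratio = mass_A / mass_B
= 175 / 58
= 3.02

3.02


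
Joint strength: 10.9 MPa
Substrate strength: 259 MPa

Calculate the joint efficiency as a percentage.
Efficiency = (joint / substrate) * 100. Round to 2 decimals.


Efficiency = (10.9 / 259) * 100 = 4.21%

4.21


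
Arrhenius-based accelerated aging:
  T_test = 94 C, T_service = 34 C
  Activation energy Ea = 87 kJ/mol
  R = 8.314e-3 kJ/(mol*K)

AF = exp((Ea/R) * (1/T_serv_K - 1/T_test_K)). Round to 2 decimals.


T_test_K = 367.15, T_serv_K = 307.15
AF = exp((87/8.314e-3) * (1/307.15 - 1/367.15))
= 261.80

261.80


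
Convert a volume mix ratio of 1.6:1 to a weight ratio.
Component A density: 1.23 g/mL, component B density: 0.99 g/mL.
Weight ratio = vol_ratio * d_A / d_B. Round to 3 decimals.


= 1.6 * 1.23 / 0.99 = 1.988

1.988


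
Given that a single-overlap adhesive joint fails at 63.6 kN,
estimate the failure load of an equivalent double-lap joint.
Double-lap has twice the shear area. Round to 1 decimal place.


Double-lap factor = 2
Expected load = 63.6 * 2 = 127.2 kN

127.2


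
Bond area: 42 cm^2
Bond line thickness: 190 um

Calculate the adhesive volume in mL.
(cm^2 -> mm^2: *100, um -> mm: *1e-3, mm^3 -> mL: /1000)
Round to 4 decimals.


V = 42*100 * 190*1e-3 / 1000
= 0.7980 mL

0.7980


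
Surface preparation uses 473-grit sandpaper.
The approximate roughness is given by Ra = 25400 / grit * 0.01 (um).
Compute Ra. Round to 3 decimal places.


Ra = 25400 / 473 * 0.01
= 254 / 473
= 0.537 um

0.537


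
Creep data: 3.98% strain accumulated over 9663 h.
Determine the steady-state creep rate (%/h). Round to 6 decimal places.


Rate = 3.98 / 9663 = 0.000412 %/h

0.000412


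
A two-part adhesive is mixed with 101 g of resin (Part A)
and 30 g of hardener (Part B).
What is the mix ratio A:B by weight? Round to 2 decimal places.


Mix ratio = mass_A / mass_B
= 101 / 30
= 3.37

3.37


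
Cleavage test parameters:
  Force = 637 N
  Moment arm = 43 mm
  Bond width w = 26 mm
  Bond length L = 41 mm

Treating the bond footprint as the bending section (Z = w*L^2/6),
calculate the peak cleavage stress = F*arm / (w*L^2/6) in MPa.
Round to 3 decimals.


M = 637 * 43 = 27391 N*mm
Z = 26 * 41^2 / 6 = 43706 / 6 mm^3
sigma = M / Z = 6 * 27391 / 43706 = 164346 / 43706
= 3.760 MPa

3.760


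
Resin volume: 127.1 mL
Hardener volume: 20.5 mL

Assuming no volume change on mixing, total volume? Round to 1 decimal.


V_total = 127.1 + 20.5 = 147.6 mL

147.6


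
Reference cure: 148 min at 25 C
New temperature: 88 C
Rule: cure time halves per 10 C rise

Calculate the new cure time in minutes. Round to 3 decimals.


factor = 2^((88-25)/10) = 78.7932
t_new = 148 / 78.7932 = 1.878 min

1.878


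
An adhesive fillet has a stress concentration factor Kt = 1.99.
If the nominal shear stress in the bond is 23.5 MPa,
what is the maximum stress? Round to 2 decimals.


Max stress = 23.5 * 1.99 = 46.77 MPa

46.77


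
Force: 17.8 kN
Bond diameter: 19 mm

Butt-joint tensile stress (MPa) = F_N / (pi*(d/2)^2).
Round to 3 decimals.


F_N = 17.8 * 1000 = 17800.0 N
A = pi*(9.5)^2 = 283.5287 mm^2
stress = 17800.0 / 283.5287 = 62.780 MPa

62.780


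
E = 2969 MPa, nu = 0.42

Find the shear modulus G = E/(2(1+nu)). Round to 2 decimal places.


G = 2969 / (2 * 1.42)
= 1045.42 MPa

1045.42


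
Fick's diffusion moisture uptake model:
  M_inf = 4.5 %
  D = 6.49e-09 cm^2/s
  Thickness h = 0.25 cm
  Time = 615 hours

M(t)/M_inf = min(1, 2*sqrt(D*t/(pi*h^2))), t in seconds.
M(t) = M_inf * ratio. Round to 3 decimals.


t_sec = 615 * 3600 = 2214000
ratio = 2*sqrt(6.49e-09*2214000/(pi*0.25^2))
= min(1, 0.541036)
= 0.541036
M(t) = 4.5 * 0.541036 = 2.435 %

2.435


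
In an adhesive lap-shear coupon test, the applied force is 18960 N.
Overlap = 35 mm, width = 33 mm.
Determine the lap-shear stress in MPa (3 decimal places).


stress = F / (overlap * width)
= 18960 / (35 * 33)
= 16.416 MPa

16.416


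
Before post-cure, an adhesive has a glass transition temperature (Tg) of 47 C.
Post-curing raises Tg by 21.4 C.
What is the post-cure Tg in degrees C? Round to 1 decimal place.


Tg_post = Tg_base + delta_Tg
= 47 + 21.4
= 68.4 C

68.4


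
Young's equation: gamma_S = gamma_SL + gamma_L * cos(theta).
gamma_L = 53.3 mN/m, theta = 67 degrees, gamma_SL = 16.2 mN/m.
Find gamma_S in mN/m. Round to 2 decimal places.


cos(67 deg) = 0.390731
gamma_S = 16.2 + 53.3 * 0.390731
= 37.03 mN/m

37.03


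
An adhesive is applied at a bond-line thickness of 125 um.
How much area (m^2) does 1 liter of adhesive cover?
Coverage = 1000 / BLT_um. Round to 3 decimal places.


Coverage = 1000 / 125 = 8.000 m^2

8.000


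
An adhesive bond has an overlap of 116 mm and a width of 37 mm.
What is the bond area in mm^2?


Bond area = overlap * width
= 116 * 37
= 4292 mm^2

4292


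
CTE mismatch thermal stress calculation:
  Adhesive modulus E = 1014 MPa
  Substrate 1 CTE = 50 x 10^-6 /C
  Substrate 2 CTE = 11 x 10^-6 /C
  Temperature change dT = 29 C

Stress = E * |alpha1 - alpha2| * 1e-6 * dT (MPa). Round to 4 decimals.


delta_alpha = |50 - 11| = 39 x 10^-6/C
Stress = 1014 * 39e-6 * 29
= 1.1468 MPa

1.1468


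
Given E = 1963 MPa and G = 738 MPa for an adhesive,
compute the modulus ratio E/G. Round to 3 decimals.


E/G ratio = 1963 / 738 = 2.660

2.660


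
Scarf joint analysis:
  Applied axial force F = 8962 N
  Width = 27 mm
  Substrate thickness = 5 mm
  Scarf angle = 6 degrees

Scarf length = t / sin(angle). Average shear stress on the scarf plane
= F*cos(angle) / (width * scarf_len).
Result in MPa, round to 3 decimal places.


Scarf length = 5 / sin(6 deg) = 47.8339 mm
cos(6 deg) = 0.994522
Shear = 8962 * 0.994522 / (27 * 47.8339)
= 6.901 MPa

6.901


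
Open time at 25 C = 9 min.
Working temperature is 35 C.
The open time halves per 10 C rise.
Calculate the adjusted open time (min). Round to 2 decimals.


factor = 2^((35 - 25) / 10) = 2.0000
ot = 9 / 2.0000 = 4.50 min

4.50


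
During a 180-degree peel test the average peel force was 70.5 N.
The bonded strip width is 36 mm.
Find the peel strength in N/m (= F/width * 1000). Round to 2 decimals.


Peel strength = F/width * 1000
= 70.5 / 36 * 1000
= 1958.33 N/m

1958.33


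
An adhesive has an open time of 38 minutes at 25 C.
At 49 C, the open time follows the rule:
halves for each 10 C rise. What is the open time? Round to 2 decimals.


Factor = 2^((49-25)/10) = 5.2780
Open time = 38 / 5.2780 = 7.20 min

7.20


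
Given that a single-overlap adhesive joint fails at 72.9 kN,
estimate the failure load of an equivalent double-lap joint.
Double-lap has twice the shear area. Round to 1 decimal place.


Double-lap factor = 2
Expected load = 72.9 * 2 = 145.8 kN

145.8


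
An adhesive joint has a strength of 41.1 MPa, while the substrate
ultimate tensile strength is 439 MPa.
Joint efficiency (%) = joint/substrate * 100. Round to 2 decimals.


Efficiency = 41.1 / 439 * 100
= 9.36%

9.36


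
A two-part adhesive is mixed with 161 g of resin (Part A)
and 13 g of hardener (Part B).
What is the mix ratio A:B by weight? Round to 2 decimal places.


Mix ratio = mass_A / mass_B
= 161 / 13
= 12.38

12.38


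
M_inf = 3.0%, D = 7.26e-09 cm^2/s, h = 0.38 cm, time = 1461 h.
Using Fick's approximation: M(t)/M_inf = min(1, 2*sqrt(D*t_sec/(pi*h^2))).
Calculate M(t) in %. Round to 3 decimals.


t = 5259600 s
ratio = min(1, 2*sqrt(7.26e-09*5259600/(pi*0.1444)))
= 0.580251
M(t) = 3.0 * 0.580251 = 1.741%

1.741


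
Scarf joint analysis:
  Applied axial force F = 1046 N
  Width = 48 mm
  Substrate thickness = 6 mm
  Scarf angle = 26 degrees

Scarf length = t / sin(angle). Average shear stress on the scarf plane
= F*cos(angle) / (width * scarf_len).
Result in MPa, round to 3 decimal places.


Scarf length = 6 / sin(26 deg) = 13.6870 mm
cos(26 deg) = 0.898794
Shear = 1046 * 0.898794 / (48 * 13.6870)
= 1.431 MPa

1.431


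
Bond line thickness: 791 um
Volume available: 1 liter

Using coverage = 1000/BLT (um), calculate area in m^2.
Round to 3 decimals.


1 L = 1e6 mm^3, thickness = 791 um = 0.791 mm
Area = 1e6 / 0.791 mm^2 = (1e6 / 0.791) / 1e6 m^2 = 1000 / 791 m^2
= 1.264 m^2

1.264


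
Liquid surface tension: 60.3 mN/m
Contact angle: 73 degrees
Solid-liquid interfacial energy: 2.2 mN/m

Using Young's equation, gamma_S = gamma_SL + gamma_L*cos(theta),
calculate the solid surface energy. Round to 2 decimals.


gamma_S = 2.2 + 60.3 * cos(73)
= 19.83 mN/m

19.83


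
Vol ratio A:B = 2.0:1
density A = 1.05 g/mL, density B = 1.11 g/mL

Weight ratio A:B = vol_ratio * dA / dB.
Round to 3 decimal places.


Weight ratio = 2.0 * 1.05 / 1.11
= 1.892

1.892


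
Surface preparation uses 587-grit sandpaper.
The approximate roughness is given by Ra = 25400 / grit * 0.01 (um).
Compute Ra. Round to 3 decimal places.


Ra = 25400 / 587 * 0.01
= 254 / 587
= 0.433 um

0.433


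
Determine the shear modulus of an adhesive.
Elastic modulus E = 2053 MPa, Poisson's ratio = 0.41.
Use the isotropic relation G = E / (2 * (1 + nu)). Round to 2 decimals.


G = 2053 / (2*(1+0.41)) = 2053 / 2.82
= 728.01 MPa

728.01


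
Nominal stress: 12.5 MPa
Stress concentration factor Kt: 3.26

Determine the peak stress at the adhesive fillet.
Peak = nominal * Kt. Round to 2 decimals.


Peak stress = 12.5 * 3.26
= 40.75 MPa

40.75


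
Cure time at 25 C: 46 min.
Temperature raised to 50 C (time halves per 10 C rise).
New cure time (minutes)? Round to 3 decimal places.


Acceleration factor = 2^(25/10) = 5.6569
New time = 46 / 5.6569 = 8.132 min

8.132


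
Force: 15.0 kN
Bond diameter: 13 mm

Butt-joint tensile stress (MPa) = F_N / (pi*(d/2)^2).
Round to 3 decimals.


F_N = 15.0 * 1000 = 15000.0 N
A = pi*(6.5)^2 = 132.7323 mm^2
stress = 15000.0 / 132.7323 = 113.009 MPa

113.009


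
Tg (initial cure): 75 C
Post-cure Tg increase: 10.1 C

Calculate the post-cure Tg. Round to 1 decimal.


Post-cure Tg = 75 + 10.1 = 85.1 C

85.1


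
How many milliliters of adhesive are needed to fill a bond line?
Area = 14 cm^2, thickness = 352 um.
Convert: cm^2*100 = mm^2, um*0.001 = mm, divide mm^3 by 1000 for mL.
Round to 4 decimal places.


= (14 * 100) * (352 * 0.001) / 1000
= 0.4928 mL

0.4928


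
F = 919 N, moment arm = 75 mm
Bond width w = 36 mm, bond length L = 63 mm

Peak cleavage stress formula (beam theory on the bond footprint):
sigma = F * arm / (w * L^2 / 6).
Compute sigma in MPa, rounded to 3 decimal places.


sigma = (919 * 75) / (36 * 3969 / 6)
= 68925 * 6 / 142884
= 413550 / 142884
= 2.894 MPa

2.894


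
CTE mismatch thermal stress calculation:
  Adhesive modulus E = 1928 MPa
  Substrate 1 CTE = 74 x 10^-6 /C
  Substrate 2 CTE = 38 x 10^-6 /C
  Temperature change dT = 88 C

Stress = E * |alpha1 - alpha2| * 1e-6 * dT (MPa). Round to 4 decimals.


delta_alpha = |74 - 38| = 36 x 10^-6/C
Stress = 1928 * 36e-6 * 88
= 6.1079 MPa

6.1079


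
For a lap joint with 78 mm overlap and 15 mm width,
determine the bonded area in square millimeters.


Area = 78 * 15 = 1170 mm^2

1170


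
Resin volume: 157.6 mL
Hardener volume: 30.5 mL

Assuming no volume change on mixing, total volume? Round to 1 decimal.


V_total = 157.6 + 30.5 = 188.1 mL

188.1


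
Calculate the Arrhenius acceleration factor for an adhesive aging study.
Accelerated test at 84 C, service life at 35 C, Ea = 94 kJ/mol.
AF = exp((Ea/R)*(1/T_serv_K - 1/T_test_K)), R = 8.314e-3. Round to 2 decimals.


T_test = 357.15 K, T_serv = 308.15 K
Ea/R = 94 / 0.008314 = 11306.23
AF = exp(11306.23 * (1/308.15 - 1/357.15))
= 153.52

153.52


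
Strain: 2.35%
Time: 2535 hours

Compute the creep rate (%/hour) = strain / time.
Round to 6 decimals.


Creep rate = 2.35 / 2535
= 0.000927 %/h

0.000927


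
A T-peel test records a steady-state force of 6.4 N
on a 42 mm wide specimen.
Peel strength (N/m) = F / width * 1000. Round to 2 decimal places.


Peel strength = 6.4 / 42 * 1000
= 152.38 N/m

152.38


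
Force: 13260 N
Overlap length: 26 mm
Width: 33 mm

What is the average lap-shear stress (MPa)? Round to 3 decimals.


Average shear stress = F / (overlap * width)
= 13260 / (26 * 33)
= 15.455 MPa

15.455


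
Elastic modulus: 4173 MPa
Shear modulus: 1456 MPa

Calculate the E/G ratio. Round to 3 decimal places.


E / G = 4173 / 1456 = 2.866

2.866


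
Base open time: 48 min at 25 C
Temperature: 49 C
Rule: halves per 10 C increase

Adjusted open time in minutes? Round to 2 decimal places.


Acceleration = 2^((49-25)/10) = 5.2780
Open time = 48 / 5.2780 = 9.09 min

9.09


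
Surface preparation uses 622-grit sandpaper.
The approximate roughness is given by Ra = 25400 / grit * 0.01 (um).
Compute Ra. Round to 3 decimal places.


Ra = 25400 / 622 * 0.01
= 254 / 622
= 0.408 um

0.408


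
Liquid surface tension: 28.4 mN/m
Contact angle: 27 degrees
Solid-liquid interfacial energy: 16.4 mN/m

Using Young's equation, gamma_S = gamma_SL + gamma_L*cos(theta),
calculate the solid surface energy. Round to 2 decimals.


gamma_S = 16.4 + 28.4 * cos(27)
= 41.70 mN/m

41.70


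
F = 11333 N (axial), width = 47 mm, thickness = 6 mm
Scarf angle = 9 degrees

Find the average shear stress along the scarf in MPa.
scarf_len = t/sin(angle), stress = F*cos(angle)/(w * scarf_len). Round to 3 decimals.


scarf_len = 6/sin(9 deg) = 38.3547
cos(9 deg) = 0.987688
stress = 11333*0.987688/(47*38.3547) = 6.209 MPa

6.209


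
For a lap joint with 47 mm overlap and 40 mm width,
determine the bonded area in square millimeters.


Area = 47 * 40 = 1880 mm^2

1880


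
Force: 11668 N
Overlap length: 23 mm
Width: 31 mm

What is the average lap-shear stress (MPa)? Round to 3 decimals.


Average shear stress = F / (overlap * width)
= 11668 / (23 * 31)
= 16.365 MPa

16.365


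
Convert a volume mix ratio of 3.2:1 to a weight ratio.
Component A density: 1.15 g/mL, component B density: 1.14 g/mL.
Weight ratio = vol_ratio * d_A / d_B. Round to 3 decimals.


= 3.2 * 1.15 / 1.14 = 3.228

3.228


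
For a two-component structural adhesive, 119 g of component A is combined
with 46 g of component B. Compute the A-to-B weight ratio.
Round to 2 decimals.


Weight ratio A:B = 119 / 46
= 2.59

2.59


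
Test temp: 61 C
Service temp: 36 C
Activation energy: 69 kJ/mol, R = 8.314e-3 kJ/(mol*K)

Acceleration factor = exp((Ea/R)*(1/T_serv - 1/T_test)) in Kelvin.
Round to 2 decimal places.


AF = exp((69/0.008314)*(1/309.15 - 1/334.15))
= 7.45

7.45


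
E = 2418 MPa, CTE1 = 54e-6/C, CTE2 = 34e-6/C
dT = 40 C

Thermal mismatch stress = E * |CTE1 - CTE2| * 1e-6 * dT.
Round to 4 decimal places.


= 2418 * 20e-6 * 40
= 1.9344 MPa

1.9344


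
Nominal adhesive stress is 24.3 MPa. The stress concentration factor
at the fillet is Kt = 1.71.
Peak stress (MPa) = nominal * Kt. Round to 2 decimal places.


Peak = 24.3 * 1.71 = 41.55 MPa

41.55


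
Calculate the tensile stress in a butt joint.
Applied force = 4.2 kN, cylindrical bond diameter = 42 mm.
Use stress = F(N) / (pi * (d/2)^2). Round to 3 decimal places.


A = pi * 21.0^2 = 1385.4424 mm^2
sigma = 4200.0 / 1385.4424 = 3.032 MPa

3.032


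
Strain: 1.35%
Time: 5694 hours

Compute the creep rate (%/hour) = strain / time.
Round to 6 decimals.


Creep rate = 1.35 / 5694
= 0.000237 %/h

0.000237


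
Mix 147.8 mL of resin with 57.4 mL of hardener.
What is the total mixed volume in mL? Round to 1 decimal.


Total = 147.8 + 57.4 = 205.2 mL

205.2


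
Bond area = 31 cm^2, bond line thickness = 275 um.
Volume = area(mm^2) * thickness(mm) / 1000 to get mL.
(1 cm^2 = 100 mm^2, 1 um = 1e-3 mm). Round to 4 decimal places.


area_mm2 = 31 * 100 = 3100
blt_mm = 275 * 1e-3 = 0.275
vol_mm3 = 3100 * 0.275 = 852.5
vol_mL = 852.5 / 1000 = 0.8525 mL

0.8525


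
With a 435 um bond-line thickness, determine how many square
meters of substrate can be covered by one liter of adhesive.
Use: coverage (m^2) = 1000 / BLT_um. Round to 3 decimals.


Coverage = 1000 / 435 = 2.299 m^2

2.299


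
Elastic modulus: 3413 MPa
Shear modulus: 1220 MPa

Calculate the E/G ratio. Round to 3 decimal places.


E / G = 3413 / 1220 = 2.798

2.798


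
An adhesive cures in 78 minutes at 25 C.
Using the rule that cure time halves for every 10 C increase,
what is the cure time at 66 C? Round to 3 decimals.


Factor = 2^((66 - 25) / 10) = 17.1484
Cure time = 78 / 17.1484
= 4.549 minutes

4.549


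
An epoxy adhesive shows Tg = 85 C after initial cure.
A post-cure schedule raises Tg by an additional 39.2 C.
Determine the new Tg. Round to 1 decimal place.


New Tg = 85 + 39.2
= 124.2 C

124.2


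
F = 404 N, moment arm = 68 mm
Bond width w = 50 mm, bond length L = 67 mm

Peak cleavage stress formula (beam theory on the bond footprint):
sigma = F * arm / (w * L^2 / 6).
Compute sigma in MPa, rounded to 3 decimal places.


sigma = (404 * 68) / (50 * 4489 / 6)
= 27472 * 6 / 224450
= 164832 / 224450
= 0.734 MPa

0.734


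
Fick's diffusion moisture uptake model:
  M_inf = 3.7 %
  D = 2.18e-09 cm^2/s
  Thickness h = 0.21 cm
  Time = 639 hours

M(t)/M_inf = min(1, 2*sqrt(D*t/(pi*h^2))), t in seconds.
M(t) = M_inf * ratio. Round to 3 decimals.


t_sec = 639 * 3600 = 2300400
ratio = 2*sqrt(2.18e-09*2300400/(pi*0.21^2))
= min(1, 0.380510)
= 0.380510
M(t) = 3.7 * 0.380510 = 1.408 %

1.408
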